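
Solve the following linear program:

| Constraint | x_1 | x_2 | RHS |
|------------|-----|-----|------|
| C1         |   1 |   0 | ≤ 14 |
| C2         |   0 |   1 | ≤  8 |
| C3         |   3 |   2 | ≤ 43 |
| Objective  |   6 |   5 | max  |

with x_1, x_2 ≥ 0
x_1 = 9, x_2 = 8, z = 94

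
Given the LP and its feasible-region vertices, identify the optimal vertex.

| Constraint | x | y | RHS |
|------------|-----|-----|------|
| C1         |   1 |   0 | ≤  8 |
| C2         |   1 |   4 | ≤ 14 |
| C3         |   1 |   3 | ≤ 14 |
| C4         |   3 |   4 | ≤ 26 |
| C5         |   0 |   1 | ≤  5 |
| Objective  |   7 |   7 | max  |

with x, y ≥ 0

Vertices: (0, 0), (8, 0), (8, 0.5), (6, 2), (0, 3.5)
(8, 0.5) with z = 59.5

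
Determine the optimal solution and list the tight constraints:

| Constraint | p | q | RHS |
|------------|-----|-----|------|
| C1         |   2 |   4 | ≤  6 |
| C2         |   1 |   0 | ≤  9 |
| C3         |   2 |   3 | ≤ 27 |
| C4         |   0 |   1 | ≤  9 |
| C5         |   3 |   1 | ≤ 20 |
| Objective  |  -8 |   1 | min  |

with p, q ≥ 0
Optimal: p = 3, q = 0
Binding: C1, q ≥ 0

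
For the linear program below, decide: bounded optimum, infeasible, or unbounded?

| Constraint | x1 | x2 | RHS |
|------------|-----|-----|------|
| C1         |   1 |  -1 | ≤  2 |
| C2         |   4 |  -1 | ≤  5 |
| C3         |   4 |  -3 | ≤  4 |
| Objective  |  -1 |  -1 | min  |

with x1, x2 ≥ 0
Feasible point: (0, 0) satisfies every constraint, so the LP is feasible.
Direction d = (0, 1): for each constraint row a, a·d ≤ 0 —
  (1)(0) + (-1)(1) = -1 ≤ 0
  (4)(0) + (-1)(1) = -1 ≤ 0
  (4)(0) + (-3)(1) = -3 ≤ 0
and d ≥ 0, so (0, 0) + t·d stays feasible for every t ≥ 0. Along this ray z = -x1 - x2 changes by -1 per unit t, so z → −∞.

Unbounded — the objective can decrease without bound over the feasible region.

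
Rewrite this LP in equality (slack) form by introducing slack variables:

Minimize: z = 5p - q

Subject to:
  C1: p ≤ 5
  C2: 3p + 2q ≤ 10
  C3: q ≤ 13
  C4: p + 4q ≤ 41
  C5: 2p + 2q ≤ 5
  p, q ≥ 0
min z = 5p - q

s.t.
  p + s1 = 5
  3p + 2q + s2 = 10
  q + s3 = 13
  p + 4q + s4 = 41
  2p + 2q + s5 = 5
  p, q, s1, s2, s3, s4, s5 ≥ 0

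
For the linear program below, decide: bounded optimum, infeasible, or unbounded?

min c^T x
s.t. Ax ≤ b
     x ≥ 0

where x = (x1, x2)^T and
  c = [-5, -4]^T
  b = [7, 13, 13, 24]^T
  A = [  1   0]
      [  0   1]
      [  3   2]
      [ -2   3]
The point (0, 6.5) satisfies every constraint, so the LP is feasible; the constraints give x1 ≤ 7 and x2 ≤ 13, which with x1, x2 ≥ 0 keep the feasible region inside a bounded box. A feasible, bounded LP attains a finite optimum at a vertex.

Evaluating z = -5x1 - 4x2 at each vertex:
  (0, 0): z = 0
  (4.333, 0): z = -21.67
  (0, 6.5): z = -26

Feasible with finite optimum z* = -26 at (0, 6.5).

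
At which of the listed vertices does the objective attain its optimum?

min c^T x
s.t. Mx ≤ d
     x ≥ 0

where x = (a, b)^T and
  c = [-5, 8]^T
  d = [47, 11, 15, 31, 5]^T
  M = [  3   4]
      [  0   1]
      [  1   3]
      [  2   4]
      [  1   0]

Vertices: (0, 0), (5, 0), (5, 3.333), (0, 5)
Evaluating z = -5a + 8b at each vertex:
  (0, 0): z = 0
  (5, 0): z = -25
  (5, 3.333): z = 1.667
  (0, 5): z = 40

The smallest value is z = -25, attained at (5, 0).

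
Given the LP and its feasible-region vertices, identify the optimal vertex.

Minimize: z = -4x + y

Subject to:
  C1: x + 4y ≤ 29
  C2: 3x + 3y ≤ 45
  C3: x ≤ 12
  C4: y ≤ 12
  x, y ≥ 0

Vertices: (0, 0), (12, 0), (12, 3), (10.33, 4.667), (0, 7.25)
(12, 0) with z = -48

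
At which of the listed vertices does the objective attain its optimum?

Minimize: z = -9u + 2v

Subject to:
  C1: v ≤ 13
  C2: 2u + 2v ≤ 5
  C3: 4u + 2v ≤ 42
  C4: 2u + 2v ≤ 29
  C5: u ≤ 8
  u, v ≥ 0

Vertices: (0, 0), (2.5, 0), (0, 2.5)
Evaluating z = -9u + 2v at each vertex:
  (0, 0): z = 0
  (2.5, 0): z = -22.5
  (0, 2.5): z = 5

The smallest value is z = -22.5, attained at (2.5, 0).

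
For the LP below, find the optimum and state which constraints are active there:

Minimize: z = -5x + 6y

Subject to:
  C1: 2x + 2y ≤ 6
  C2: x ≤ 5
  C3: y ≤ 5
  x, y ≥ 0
Optimal: x = 3, y = 0
Slack at optimum:
  C1: slack = 0 (binding)
  C2: slack = 2
  C3: slack = 5
  x ≥ 0: x = 3
  y ≥ 0: y = 0 (binding)
Binding constraints: C1, y ≥ 0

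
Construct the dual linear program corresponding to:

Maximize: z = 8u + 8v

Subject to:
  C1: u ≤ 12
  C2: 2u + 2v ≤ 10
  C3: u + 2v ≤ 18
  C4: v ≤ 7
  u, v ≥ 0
Minimize: z = 12y1 + 10y2 + 18y3 + 7y4

Subject to:
  C1: -y1 - 2y2 - y3 ≤ -8
  C2: -2y2 - 2y3 - y4 ≤ -8
  y1, y2, y3, y4 ≥ 0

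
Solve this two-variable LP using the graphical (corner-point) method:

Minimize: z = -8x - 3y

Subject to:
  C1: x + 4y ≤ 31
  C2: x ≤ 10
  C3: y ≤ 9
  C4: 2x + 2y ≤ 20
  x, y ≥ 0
x = 10, y = 0, z = -80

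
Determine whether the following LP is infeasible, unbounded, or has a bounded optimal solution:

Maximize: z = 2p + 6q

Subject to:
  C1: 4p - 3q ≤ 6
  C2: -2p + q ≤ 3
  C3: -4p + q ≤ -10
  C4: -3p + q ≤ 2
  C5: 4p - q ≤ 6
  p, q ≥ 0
C5 requires 4p - q ≤ 6, while C3 (-4p + q ≤ -10) is equivalent to 4p - q ≥ 10. Together they would need 10 ≤ 4p - q ≤ 6, which is impossible since 10 > 6. No point satisfies all constraints.

Infeasible: no point satisfies all constraints simultaneously.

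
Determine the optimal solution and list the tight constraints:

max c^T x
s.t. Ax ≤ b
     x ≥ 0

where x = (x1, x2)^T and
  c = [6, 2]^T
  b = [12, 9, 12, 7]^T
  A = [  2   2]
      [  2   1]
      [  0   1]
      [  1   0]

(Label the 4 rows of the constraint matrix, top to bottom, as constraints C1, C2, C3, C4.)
Optimal: x1 = 4.5, x2 = 0
Slack at optimum:
  C1: slack = 3
  C2: slack = 0 (binding)
  C3: slack = 12
  C4: slack = 2.5
  x1 ≥ 0: x1 = 4.5
  x2 ≥ 0: x2 = 0 (binding)
Binding constraints: C2, x2 ≥ 0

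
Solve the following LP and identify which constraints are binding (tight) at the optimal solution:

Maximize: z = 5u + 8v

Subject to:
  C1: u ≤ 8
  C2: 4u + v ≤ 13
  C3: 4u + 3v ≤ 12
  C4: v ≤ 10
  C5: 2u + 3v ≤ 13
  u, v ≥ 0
Optimal: u = 0, v = 4
Slack at optimum:
  C1: slack = 8
  C2: slack = 9
  C3: slack = 0 (binding)
  C4: slack = 6
  C5: slack = 1
  u ≥ 0: u = 0 (binding)
  v ≥ 0: v = 4
Binding constraints: C3, u ≥ 0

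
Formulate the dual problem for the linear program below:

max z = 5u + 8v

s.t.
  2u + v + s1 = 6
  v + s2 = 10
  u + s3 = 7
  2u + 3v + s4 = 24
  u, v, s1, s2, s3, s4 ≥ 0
Minimize: z = 6y1 + 10y2 + 7y3 + 24y4

Subject to:
  C1: -2y1 - y3 - 2y4 ≤ -5
  C2: -y1 - y2 - 3y4 ≤ -8
  y1, y2, y3, y4 ≥ 0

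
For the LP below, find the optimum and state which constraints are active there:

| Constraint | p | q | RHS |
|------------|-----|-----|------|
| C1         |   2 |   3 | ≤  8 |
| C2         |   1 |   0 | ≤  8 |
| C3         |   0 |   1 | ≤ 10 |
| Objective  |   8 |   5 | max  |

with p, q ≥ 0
Optimal: p = 4, q = 0
Binding: C1, q ≥ 0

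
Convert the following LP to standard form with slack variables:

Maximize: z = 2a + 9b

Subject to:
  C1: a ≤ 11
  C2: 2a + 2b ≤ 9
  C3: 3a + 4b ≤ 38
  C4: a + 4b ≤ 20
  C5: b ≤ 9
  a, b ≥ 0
max z = 2a + 9b

s.t.
  a + s1 = 11
  2a + 2b + s2 = 9
  3a + 4b + s3 = 38
  a + 4b + s4 = 20
  b + s5 = 9
  a, b, s1, s2, s3, s4, s5 ≥ 0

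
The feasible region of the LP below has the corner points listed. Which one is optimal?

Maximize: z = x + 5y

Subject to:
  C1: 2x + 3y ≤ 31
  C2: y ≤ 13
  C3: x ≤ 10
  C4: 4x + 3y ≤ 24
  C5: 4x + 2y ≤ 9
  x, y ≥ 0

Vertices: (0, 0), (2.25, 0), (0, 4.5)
Evaluating z = x + 5y at each vertex:
  (0, 0): z = 0
  (2.25, 0): z = 2.25
  (0, 4.5): z = 22.5

The largest value is z = 22.5, attained at (0, 4.5).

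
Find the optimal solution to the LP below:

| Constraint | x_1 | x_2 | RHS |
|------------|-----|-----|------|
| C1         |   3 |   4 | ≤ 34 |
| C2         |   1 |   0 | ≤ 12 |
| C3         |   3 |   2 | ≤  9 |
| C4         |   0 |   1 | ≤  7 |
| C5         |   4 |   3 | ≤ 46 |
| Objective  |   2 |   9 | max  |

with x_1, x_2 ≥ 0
x_1 = 0, x_2 = 4.5, z = 40.5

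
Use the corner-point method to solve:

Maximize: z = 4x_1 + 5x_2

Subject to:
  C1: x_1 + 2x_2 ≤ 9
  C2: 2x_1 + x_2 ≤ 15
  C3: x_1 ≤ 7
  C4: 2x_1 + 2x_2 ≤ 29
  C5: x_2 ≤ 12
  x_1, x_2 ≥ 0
Each vertex is the intersection of two constraint boundaries that also satisfies all remaining constraints:
  x_1 = 0 and x_2 = 0 → (0, 0)
  x_1 = 7 and x_2 = 0 → (7, 0)
  x_1 + 2x_2 = 9 and 2x_1 + x_2 = 15 → (7, 1)
  x_1 + 2x_2 = 9 and x_1 = 0 → (0, 4.5)

Evaluating z = 4x_1 + 5x_2 at each vertex:
  (0, 0): z = 0
  (7, 0): z = 28
  (7, 1): z = 33
  (0, 4.5): z = 22.5

The maximum is at (7, 1) with z = 33.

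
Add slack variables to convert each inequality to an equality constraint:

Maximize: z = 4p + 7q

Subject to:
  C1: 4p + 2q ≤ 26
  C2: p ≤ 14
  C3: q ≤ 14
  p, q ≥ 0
max z = 4p + 7q

s.t.
  4p + 2q + s1 = 26
  p + s2 = 14
  q + s3 = 14
  p, q, s1, s2, s3 ≥ 0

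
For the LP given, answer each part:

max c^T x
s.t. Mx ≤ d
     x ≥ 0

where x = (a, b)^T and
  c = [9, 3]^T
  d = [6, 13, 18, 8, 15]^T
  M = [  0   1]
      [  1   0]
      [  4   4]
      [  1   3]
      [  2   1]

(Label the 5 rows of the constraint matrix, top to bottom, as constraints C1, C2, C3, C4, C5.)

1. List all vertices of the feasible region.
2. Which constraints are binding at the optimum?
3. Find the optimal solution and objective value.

1. (0, 0), (4.5, 0), (2.75, 1.75), (0, 2.667)
2. C3, b ≥ 0
3. a = 4.5, b = 0, z = 40.5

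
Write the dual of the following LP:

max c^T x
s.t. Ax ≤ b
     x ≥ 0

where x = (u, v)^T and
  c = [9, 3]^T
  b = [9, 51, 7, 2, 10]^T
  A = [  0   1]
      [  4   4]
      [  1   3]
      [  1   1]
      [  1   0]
Minimize: z = 9y1 + 51y2 + 7y3 + 2y4 + 10y5

Subject to:
  C1: -4y2 - y3 - y4 - y5 ≤ -9
  C2: -y1 - 4y2 - 3y3 - y4 ≤ -3
  y1, y2, y3, y4, y5 ≥ 0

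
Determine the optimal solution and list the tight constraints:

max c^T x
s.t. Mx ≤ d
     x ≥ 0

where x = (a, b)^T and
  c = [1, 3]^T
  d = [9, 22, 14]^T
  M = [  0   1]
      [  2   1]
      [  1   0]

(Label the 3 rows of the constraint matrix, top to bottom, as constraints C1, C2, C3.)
Optimal: a = 6.5, b = 9
Slack at optimum:
  C1: slack = 0 (binding)
  C2: slack = 0 (binding)
  C3: slack = 7.5
  a ≥ 0: a = 6.5
  b ≥ 0: b = 9
Binding constraints: C1, C2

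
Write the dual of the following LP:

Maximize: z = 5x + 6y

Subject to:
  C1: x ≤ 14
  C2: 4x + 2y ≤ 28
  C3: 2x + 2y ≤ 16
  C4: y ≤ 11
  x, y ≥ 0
Minimize: z = 14y1 + 28y2 + 16y3 + 11y4

Subject to:
  C1: -y1 - 4y2 - 2y3 ≤ -5
  C2: -2y2 - 2y3 - y4 ≤ -6
  y1, y2, y3, y4 ≥ 0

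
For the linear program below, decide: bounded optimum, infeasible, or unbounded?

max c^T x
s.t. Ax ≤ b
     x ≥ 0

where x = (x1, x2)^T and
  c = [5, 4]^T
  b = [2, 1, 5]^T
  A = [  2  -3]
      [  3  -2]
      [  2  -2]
Feasible point: (0, 0) satisfies every constraint, so the LP is feasible.
Direction d = (0, 1): for each constraint row a, a·d ≤ 0 —
  (2)(0) + (-3)(1) = -3 ≤ 0
  (3)(0) + (-2)(1) = -2 ≤ 0
  (2)(0) + (-2)(1) = -2 ≤ 0
and d ≥ 0, so (0, 0) + t·d stays feasible for every t ≥ 0. Along this ray z = 5x1 + 4x2 changes by 4 per unit t, so z → +∞.

Unbounded — the objective can increase without bound over the feasible region.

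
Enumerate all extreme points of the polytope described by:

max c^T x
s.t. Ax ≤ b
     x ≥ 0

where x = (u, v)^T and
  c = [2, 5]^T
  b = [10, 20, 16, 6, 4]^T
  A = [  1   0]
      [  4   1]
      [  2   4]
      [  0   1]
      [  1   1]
Each vertex is the intersection of two constraint boundaries that also satisfies all remaining constraints:
  u = 0 and v = 0 → (0, 0)
  u + v = 4 and v = 0 → (4, 0)
  2u + 4v = 16 and u + v = 4 → (0, 4)

Vertices: (0, 0), (4, 0), (0, 4)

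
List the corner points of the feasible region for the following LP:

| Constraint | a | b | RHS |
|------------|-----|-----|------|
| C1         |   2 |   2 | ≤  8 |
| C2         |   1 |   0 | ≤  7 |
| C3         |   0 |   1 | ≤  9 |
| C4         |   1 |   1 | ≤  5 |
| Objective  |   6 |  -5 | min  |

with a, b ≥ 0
Each vertex is the intersection of two constraint boundaries that also satisfies all remaining constraints:
  a = 0 and b = 0 → (0, 0)
  2a + 2b = 8 and b = 0 → (4, 0)
  2a + 2b = 8 and a = 0 → (0, 4)

Vertices: (0, 0), (4, 0), (0, 4)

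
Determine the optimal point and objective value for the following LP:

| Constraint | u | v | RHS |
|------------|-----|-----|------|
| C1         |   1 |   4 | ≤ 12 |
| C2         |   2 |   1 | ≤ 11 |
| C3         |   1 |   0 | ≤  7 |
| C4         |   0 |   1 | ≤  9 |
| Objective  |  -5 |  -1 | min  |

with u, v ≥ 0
Each vertex is the intersection of two constraint boundaries that also satisfies all remaining constraints:
  u = 0 and v = 0 → (0, 0)
  2u + v = 11 and v = 0 → (5.5, 0)
  u + 4v = 12 and 2u + v = 11 → (4.571, 1.857)
  u + 4v = 12 and u = 0 → (0, 3)

Evaluating z = -5u - v at each vertex:
  (0, 0): z = 0
  (5.5, 0): z = -27.5
  (4.571, 1.857): z = -24.71
  (0, 3): z = -3

The minimum is at (5.5, 0) with z = -27.5.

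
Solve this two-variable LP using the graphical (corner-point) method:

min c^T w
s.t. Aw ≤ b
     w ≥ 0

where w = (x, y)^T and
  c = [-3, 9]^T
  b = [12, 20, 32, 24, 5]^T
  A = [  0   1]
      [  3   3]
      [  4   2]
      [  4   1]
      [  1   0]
x = 5, y = 0, z = -15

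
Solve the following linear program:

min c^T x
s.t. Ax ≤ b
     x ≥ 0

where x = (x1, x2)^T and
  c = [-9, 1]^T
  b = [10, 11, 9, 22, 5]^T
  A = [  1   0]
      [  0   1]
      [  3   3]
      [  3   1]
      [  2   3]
Each vertex is the intersection of two constraint boundaries that also satisfies all remaining constraints:
  x1 = 0 and x2 = 0 → (0, 0)
  2x1 + 3x2 = 5 and x2 = 0 → (2.5, 0)
  2x1 + 3x2 = 5 and x1 = 0 → (0, 1.667)

Evaluating z = -9x1 + x2 at each vertex:
  (0, 0): z = 0
  (2.5, 0): z = -22.5
  (0, 1.667): z = 1.667

The minimum is at (2.5, 0) with z = -22.5.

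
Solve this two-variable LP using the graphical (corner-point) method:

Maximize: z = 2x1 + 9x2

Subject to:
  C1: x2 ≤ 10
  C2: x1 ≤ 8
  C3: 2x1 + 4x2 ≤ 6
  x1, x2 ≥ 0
Each vertex is the intersection of two constraint boundaries that also satisfies all remaining constraints:
  x1 = 0 and x2 = 0 → (0, 0)
  2x1 + 4x2 = 6 and x2 = 0 → (3, 0)
  2x1 + 4x2 = 6 and x1 = 0 → (0, 1.5)

Evaluating z = 2x1 + 9x2 at each vertex:
  (0, 0): z = 0
  (3, 0): z = 6
  (0, 1.5): z = 13.5

The maximum is at (0, 1.5) with z = 13.5.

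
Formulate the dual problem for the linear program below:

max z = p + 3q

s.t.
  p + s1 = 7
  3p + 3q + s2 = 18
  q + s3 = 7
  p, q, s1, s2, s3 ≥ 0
Minimize: z = 7y1 + 18y2 + 7y3

Subject to:
  C1: -y1 - 3y2 ≤ -1
  C2: -3y2 - y3 ≤ -3
  y1, y2, y3 ≥ 0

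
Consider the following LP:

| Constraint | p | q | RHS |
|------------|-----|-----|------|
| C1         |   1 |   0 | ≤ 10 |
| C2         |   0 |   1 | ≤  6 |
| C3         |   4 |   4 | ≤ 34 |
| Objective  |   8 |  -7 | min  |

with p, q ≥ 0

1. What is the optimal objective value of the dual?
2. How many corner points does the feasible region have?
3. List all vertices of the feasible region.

1. -42 (by strong duality, equal to the primal optimum)
2. 4
3. (0, 0), (8.5, 0), (2.5, 6), (0, 6)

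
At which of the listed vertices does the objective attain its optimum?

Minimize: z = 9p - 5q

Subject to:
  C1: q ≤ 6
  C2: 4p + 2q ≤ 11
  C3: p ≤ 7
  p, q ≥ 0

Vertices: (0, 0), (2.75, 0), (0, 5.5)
Evaluating z = 9p - 5q at each vertex:
  (0, 0): z = 0
  (2.75, 0): z = 24.75
  (0, 5.5): z = -27.5

The smallest value is z = -27.5, attained at (0, 5.5).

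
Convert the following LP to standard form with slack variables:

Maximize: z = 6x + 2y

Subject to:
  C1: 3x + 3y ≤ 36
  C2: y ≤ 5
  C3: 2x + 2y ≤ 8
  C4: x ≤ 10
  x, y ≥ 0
max z = 6x + 2y

s.t.
  3x + 3y + s1 = 36
  y + s2 = 5
  2x + 2y + s3 = 8
  x + s4 = 10
  x, y, s1, s2, s3, s4 ≥ 0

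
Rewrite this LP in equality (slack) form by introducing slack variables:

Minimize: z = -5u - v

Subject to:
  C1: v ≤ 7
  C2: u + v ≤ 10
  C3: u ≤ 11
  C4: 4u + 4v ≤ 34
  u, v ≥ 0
min z = -5u - v

s.t.
  v + s1 = 7
  u + v + s2 = 10
  u + s3 = 11
  4u + 4v + s4 = 34
  u, v, s1, s2, s3, s4 ≥ 0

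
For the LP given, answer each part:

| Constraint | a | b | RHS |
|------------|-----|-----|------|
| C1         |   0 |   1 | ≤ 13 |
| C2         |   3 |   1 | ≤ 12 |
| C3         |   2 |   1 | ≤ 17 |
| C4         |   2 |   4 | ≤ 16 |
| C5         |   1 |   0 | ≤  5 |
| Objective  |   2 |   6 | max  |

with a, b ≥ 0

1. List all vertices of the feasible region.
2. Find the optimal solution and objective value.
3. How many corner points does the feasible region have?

1. (0, 0), (4, 0), (3.2, 2.4), (0, 4)
2. a = 0, b = 4, z = 24
3. 4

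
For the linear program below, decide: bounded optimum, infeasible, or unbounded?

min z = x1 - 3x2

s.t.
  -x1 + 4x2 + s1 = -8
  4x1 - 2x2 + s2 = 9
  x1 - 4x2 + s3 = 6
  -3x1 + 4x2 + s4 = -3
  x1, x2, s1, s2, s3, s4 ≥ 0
The row x1 - 4x2 + s3 = 6 with s3 ≥ 0 requires x1 - 4x2 ≤ 6, while the row -x1 + 4x2 + s1 = -8 with s1 ≥ 0 is equivalent to x1 - 4x2 ≥ 8. Together they would need 8 ≤ x1 - 4x2 ≤ 6, which is impossible since 8 > 6. No point satisfies all constraints.

Infeasible: no point satisfies all constraints simultaneously.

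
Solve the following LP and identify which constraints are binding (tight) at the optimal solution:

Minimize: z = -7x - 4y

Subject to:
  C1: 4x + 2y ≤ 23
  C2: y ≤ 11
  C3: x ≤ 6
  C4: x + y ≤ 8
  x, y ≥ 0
Optimal: x = 3.5, y = 4.5
Slack at optimum:
  C1: slack = 0 (binding)
  C2: slack = 6.5
  C3: slack = 2.5
  C4: slack = 0 (binding)
  x ≥ 0: x = 3.5
  y ≥ 0: y = 4.5
Binding constraints: C1, C4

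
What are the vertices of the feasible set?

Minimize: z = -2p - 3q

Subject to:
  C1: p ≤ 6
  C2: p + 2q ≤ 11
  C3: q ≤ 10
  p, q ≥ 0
Each vertex is the intersection of two constraint boundaries that also satisfies all remaining constraints:
  p = 0 and q = 0 → (0, 0)
  p = 6 and q = 0 → (6, 0)
  p = 6 and p + 2q = 11 → (6, 2.5)
  p + 2q = 11 and p = 0 → (0, 5.5)

Vertices: (0, 0), (6, 0), (6, 2.5), (0, 5.5)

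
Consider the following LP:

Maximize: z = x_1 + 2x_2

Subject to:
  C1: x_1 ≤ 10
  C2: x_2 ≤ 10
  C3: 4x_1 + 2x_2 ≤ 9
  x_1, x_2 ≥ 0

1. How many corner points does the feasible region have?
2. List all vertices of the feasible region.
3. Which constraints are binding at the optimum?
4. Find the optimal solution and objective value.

1. 3
2. (0, 0), (2.25, 0), (0, 4.5)
3. C3, x_1 ≥ 0
4. x_1 = 0, x_2 = 4.5, z = 9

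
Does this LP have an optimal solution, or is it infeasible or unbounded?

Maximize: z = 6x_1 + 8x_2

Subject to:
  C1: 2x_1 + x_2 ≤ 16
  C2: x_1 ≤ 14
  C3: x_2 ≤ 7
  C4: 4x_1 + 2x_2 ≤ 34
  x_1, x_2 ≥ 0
The point (4.5, 7) satisfies every constraint, so the LP is feasible; the constraints give x_1 ≤ 14 and x_2 ≤ 7, which with x_1, x_2 ≥ 0 keep the feasible region inside a bounded box. A feasible, bounded LP attains a finite optimum at a vertex.

Evaluating z = 6x_1 + 8x_2 at each vertex:
  (0, 0): z = 0
  (8, 0): z = 48
  (4.5, 7): z = 83
  (0, 7): z = 56

Feasible with finite optimum z* = 83 at (4.5, 7).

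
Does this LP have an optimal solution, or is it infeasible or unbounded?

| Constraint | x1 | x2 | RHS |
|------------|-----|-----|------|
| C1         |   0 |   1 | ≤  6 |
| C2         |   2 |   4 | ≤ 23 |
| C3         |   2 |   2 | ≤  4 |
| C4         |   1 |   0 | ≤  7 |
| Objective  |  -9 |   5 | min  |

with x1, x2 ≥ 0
The point (2, 0) satisfies every constraint, so the LP is feasible; the constraints give x1 ≤ 7 and x2 ≤ 6, which with x1, x2 ≥ 0 keep the feasible region inside a bounded box. A feasible, bounded LP attains a finite optimum at a vertex.

Evaluating z = -9x1 + 5x2 at each vertex:
  (0, 0): z = 0
  (2, 0): z = -18
  (0, 2): z = 10

Feasible with finite optimum z* = -18 at (2, 0).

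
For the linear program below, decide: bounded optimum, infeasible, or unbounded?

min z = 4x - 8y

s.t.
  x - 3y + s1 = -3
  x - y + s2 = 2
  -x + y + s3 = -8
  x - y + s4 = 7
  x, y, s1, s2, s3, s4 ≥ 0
The row x - y + s2 = 2 with s2 ≥ 0 requires x - y ≤ 2, while the row -x + y + s3 = -8 with s3 ≥ 0 is equivalent to x - y ≥ 8. Together they would need 8 ≤ x - y ≤ 2, which is impossible since 8 > 2. No point satisfies all constraints.

The feasible region is empty; the LP is infeasible.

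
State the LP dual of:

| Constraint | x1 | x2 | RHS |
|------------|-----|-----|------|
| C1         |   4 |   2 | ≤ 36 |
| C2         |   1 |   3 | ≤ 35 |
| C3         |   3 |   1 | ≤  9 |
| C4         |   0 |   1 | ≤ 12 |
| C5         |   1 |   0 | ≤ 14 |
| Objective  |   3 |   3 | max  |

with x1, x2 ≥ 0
Minimize: z = 36y1 + 35y2 + 9y3 + 12y4 + 14y5

Subject to:
  C1: -4y1 - y2 - 3y3 - y5 ≤ -3
  C2: -2y1 - 3y2 - y3 - y4 ≤ -3
  y1, y2, y3, y4, y5 ≥ 0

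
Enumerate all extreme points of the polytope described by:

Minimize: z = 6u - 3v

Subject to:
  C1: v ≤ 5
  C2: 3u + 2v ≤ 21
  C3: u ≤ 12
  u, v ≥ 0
Each vertex is the intersection of two constraint boundaries that also satisfies all remaining constraints:
  u = 0 and v = 0 → (0, 0)
  3u + 2v = 21 and v = 0 → (7, 0)
  v = 5 and 3u + 2v = 21 → (3.667, 5)
  v = 5 and u = 0 → (0, 5)

Vertices: (0, 0), (7, 0), (3.667, 5), (0, 5)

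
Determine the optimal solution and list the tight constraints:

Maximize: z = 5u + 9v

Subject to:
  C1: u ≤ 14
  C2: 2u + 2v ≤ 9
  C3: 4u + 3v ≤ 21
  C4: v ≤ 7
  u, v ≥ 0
Optimal: u = 0, v = 4.5
Slack at optimum:
  C1: slack = 14
  C2: slack = 0 (binding)
  C3: slack = 7.5
  C4: slack = 2.5
  u ≥ 0: u = 0 (binding)
  v ≥ 0: v = 4.5
Binding constraints: C2, u ≥ 0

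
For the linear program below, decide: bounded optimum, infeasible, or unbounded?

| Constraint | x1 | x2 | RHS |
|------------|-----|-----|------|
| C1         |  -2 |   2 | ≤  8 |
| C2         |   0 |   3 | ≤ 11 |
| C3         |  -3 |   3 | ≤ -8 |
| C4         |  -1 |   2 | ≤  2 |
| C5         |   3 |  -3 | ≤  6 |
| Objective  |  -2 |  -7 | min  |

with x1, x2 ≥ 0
C5 requires 3x1 - 3x2 ≤ 6, while C3 (-3x1 + 3x2 ≤ -8) is equivalent to 3x1 - 3x2 ≥ 8. Together they would need 8 ≤ 3x1 - 3x2 ≤ 6, which is impossible since 8 > 6. No point satisfies all constraints.

The feasible region is empty; the LP is infeasible.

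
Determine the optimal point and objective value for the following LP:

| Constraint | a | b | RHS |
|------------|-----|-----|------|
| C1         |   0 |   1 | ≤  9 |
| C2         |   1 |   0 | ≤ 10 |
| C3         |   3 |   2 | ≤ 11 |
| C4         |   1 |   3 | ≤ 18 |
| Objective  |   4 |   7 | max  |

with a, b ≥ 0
a = 0, b = 5.5, z = 38.5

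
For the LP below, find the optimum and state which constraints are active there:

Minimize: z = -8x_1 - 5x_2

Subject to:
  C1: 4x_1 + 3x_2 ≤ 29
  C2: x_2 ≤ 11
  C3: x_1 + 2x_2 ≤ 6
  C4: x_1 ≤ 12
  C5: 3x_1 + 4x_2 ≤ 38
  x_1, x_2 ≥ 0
Optimal: x_1 = 6, x_2 = 0
Binding: C3, x_2 ≥ 0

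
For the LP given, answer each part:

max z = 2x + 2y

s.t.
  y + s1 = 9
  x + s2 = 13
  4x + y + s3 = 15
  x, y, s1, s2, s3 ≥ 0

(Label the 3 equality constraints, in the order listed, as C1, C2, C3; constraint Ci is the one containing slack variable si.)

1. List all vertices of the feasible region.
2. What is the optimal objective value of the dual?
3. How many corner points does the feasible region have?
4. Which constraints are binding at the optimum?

1. (0, 0), (3.75, 0), (1.5, 9), (0, 9)
2. 21 (by strong duality, equal to the primal optimum)
3. 4
4. C1, C3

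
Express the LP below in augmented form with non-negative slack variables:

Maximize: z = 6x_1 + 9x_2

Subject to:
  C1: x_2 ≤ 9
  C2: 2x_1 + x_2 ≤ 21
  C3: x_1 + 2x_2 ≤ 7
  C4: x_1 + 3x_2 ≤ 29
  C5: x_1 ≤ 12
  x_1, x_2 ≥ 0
max z = 6x_1 + 9x_2

s.t.
  x_2 + s1 = 9
  2x_1 + x_2 + s2 = 21
  x_1 + 2x_2 + s3 = 7
  x_1 + 3x_2 + s4 = 29
  x_1 + s5 = 12
  x_1, x_2, s1, s2, s3, s4, s5 ≥ 0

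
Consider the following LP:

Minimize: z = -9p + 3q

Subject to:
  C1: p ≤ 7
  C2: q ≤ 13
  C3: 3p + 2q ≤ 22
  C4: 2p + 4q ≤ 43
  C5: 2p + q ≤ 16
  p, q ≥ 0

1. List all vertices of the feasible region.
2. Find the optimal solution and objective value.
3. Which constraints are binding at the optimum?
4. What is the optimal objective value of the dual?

1. (0, 0), (7, 0), (7, 0.5), (0.25, 10.62), (0, 10.75)
2. p = 7, q = 0, z = -63
3. C1, q ≥ 0
4. -63 (by strong duality, equal to the primal optimum)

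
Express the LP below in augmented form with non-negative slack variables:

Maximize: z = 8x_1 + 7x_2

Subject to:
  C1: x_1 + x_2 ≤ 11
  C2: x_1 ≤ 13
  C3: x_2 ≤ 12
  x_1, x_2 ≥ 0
max z = 8x_1 + 7x_2

s.t.
  x_1 + x_2 + s1 = 11
  x_1 + s2 = 13
  x_2 + s3 = 12
  x_1, x_2, s1, s2, s3 ≥ 0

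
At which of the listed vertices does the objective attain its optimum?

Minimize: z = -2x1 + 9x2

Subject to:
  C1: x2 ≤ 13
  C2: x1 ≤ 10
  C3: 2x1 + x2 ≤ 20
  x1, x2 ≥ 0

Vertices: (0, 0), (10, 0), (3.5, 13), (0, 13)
Evaluating z = -2x1 + 9x2 at each vertex:
  (0, 0): z = 0
  (10, 0): z = -20
  (3.5, 13): z = 110
  (0, 13): z = 117

The smallest value is z = -20, attained at (10, 0).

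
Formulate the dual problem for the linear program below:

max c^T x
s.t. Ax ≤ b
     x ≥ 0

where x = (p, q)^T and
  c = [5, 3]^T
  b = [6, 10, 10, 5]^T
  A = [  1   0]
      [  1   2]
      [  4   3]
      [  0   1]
Minimize: z = 6y1 + 10y2 + 10y3 + 5y4

Subject to:
  C1: -y1 - y2 - 4y3 ≤ -5
  C2: -2y2 - 3y3 - y4 ≤ -3
  y1, y2, y3, y4 ≥ 0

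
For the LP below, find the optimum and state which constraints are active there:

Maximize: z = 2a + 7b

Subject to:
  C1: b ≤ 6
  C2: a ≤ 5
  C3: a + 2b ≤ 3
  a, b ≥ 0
Optimal: a = 0, b = 1.5
Slack at optimum:
  C1: slack = 4.5
  C2: slack = 5
  C3: slack = 0 (binding)
  a ≥ 0: a = 0 (binding)
  b ≥ 0: b = 1.5
Binding constraints: C3, a ≥ 0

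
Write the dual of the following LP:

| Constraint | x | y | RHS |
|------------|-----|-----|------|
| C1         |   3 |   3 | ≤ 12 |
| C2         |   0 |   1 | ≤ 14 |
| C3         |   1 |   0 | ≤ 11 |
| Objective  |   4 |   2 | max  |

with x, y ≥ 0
Minimize: z = 12y1 + 14y2 + 11y3

Subject to:
  C1: -3y1 - y3 ≤ -4
  C2: -3y1 - y2 ≤ -2
  y1, y2, y3 ≥ 0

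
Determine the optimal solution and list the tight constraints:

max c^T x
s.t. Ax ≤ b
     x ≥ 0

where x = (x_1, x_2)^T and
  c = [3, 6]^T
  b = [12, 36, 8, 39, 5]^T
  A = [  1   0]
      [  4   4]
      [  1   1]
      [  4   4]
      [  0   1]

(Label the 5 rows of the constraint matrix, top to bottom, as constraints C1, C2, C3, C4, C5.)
Optimal: x_1 = 3, x_2 = 5
Binding: C3, C5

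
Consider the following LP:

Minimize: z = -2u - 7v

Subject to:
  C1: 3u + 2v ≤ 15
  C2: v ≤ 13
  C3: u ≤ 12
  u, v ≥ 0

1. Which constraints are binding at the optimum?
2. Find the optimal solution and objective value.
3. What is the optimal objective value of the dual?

1. C1, u ≥ 0
2. u = 0, v = 7.5, z = -52.5
3. -52.5 (by strong duality, equal to the primal optimum)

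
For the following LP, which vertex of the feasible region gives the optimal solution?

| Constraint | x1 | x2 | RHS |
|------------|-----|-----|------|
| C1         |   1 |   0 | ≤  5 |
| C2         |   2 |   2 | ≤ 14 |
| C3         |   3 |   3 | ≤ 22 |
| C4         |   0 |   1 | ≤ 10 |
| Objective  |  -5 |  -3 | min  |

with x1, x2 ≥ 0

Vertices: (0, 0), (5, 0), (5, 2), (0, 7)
Evaluating z = -5x1 - 3x2 at each vertex:
  (0, 0): z = 0
  (5, 0): z = -25
  (5, 2): z = -31
  (0, 7): z = -21

The smallest value is z = -31, attained at (5, 2).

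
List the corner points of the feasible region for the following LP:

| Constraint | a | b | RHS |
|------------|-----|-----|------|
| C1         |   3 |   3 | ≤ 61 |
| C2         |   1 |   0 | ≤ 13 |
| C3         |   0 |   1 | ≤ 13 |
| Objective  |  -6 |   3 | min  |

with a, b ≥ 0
Each vertex is the intersection of two constraint boundaries that also satisfies all remaining constraints:
  a = 0 and b = 0 → (0, 0)
  a = 13 and b = 0 → (13, 0)
  3a + 3b = 61 and a = 13 → (13, 7.333)
  3a + 3b = 61 and b = 13 → (7.333, 13)
  b = 13 and a = 0 → (0, 13)

Vertices: (0, 0), (13, 0), (13, 7.333), (7.333, 13), (0, 13)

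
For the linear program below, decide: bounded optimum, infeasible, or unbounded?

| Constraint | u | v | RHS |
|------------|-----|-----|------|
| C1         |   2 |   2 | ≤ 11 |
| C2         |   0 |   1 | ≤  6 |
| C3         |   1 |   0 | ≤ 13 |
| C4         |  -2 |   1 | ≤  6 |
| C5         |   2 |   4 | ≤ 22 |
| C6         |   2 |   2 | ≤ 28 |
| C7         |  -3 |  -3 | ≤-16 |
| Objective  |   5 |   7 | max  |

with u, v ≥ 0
The point (0, 5.5) satisfies every constraint, so the LP is feasible; the constraints give u ≤ 13 and v ≤ 6, which with u, v ≥ 0 keep the feasible region inside a bounded box. A feasible, bounded LP attains a finite optimum at a vertex.

Evaluating z = 5u + 7v at each vertex:
  (5.333, 0): z = 26.67
  (5.5, 0): z = 27.5
  (0, 5.5): z = 38.5
  (0, 5.333): z = 37.33

Bounded optimum: z* = 38.5 at (0, 5.5).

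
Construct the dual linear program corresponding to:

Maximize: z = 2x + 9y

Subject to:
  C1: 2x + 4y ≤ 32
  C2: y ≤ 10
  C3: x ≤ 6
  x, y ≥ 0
Minimize: z = 32y1 + 10y2 + 6y3

Subject to:
  C1: -2y1 - y3 ≤ -2
  C2: -4y1 - y2 ≤ -9
  y1, y2, y3 ≥ 0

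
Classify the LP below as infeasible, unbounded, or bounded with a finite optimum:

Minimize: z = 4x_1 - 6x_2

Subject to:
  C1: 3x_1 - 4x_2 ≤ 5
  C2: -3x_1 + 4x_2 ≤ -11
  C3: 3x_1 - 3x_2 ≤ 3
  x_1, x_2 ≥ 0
C1 requires 3x_1 - 4x_2 ≤ 5, while C2 (-3x_1 + 4x_2 ≤ -11) is equivalent to 3x_1 - 4x_2 ≥ 11. Together they would need 11 ≤ 3x_1 - 4x_2 ≤ 5, which is impossible since 11 > 5. No point satisfies all constraints.

Infeasible — the constraint set is empty.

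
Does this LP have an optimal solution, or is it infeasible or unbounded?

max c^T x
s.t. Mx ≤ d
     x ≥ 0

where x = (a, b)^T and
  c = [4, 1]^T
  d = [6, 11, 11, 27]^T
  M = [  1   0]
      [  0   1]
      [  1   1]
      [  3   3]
The point (6, 3) satisfies every constraint, so the LP is feasible; the constraints give a ≤ 6 and b ≤ 11, which with a, b ≥ 0 keep the feasible region inside a bounded box. A feasible, bounded LP attains a finite optimum at a vertex.

Evaluating z = 4a + b at each vertex:
  (0, 0): z = 0
  (6, 0): z = 24
  (6, 3): z = 27
  (0, 9): z = 9

The LP has an optimal solution: (6, 3) with z = 27.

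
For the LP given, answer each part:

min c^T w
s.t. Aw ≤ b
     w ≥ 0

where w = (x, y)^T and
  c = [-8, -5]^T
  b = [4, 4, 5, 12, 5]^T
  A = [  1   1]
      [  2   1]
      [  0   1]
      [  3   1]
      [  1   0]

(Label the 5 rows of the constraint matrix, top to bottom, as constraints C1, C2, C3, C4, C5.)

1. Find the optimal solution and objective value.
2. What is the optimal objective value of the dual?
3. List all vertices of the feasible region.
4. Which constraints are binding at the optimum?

1. x = 0, y = 4, z = -20
2. -20 (by strong duality, equal to the primal optimum)
3. (0, 0), (2, 0), (0, 4)
4. C1, C2, x ≥ 0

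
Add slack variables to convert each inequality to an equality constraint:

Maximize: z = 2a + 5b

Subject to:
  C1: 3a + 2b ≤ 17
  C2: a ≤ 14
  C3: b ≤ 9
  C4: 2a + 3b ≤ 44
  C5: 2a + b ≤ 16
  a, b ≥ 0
max z = 2a + 5b

s.t.
  3a + 2b + s1 = 17
  a + s2 = 14
  b + s3 = 9
  2a + 3b + s4 = 44
  2a + b + s5 = 16
  a, b, s1, s2, s3, s4, s5 ≥ 0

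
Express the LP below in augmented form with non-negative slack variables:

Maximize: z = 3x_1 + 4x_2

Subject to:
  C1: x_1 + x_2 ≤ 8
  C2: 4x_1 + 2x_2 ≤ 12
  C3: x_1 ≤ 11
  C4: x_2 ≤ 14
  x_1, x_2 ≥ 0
max z = 3x_1 + 4x_2

s.t.
  x_1 + x_2 + s1 = 8
  4x_1 + 2x_2 + s2 = 12
  x_1 + s3 = 11
  x_2 + s4 = 14
  x_1, x_2, s1, s2, s3, s4 ≥ 0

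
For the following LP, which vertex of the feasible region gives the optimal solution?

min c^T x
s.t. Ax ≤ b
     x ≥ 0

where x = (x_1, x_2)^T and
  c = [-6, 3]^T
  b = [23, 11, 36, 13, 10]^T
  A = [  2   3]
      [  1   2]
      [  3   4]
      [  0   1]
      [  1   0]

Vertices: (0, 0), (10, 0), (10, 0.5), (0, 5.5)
(10, 0) with z = -60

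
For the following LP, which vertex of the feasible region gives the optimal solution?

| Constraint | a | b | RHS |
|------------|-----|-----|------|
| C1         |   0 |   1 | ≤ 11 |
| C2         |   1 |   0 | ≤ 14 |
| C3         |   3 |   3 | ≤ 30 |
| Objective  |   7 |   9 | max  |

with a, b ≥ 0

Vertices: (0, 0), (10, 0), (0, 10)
Evaluating z = 7a + 9b at each vertex:
  (0, 0): z = 0
  (10, 0): z = 70
  (0, 10): z = 90

The largest value is z = 90, attained at (0, 10).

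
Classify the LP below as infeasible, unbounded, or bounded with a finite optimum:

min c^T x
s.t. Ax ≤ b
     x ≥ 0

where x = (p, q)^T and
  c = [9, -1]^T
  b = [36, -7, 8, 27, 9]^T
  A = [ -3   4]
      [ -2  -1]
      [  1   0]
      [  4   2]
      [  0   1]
The point (0, 9) satisfies every constraint, so the LP is feasible; the constraints give p ≤ 8 and q ≤ 9, which with p, q ≥ 0 keep the feasible region inside a bounded box. A feasible, bounded LP attains a finite optimum at a vertex.

Evaluating z = 9p - q at each vertex:
  (3.5, 0): z = 31.5
  (6.75, 0): z = 60.75
  (2.25, 9): z = 11.25
  (0, 9): z = -9
  (0, 7): z = -7

Feasible with finite optimum z* = -9 at (0, 9).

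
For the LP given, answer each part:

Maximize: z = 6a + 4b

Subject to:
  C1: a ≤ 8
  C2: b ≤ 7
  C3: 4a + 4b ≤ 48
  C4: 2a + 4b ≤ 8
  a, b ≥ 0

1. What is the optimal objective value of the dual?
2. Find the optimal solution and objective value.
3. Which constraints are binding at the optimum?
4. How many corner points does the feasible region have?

1. 24 (by strong duality, equal to the primal optimum)
2. a = 4, b = 0, z = 24
3. C4, b ≥ 0
4. 3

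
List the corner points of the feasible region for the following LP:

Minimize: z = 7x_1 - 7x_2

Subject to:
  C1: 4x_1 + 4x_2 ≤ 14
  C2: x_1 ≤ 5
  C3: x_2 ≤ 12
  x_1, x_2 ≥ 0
Each vertex is the intersection of two constraint boundaries that also satisfies all remaining constraints:
  x_1 = 0 and x_2 = 0 → (0, 0)
  4x_1 + 4x_2 = 14 and x_2 = 0 → (3.5, 0)
  4x_1 + 4x_2 = 14 and x_1 = 0 → (0, 3.5)

Vertices: (0, 0), (3.5, 0), (0, 3.5)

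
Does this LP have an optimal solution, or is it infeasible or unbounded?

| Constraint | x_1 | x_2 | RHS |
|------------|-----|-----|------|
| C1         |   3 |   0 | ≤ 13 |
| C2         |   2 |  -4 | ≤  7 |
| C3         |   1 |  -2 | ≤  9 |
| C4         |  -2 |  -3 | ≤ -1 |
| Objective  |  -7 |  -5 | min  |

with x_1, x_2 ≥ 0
Feasible point: (0, 1) satisfies every constraint, so the LP is feasible.
Direction d = (0, 1): for each constraint row a, a·d ≤ 0 —
  (3)(0) + (0)(1) = 0 ≤ 0
  (2)(0) + (-4)(1) = -4 ≤ 0
  (1)(0) + (-2)(1) = -2 ≤ 0
  (-2)(0) + (-3)(1) = -3 ≤ 0
and d ≥ 0, so (0, 1) + t·d stays feasible for every t ≥ 0. Along this ray z = -7x_1 - 5x_2 changes by -5 per unit t, so z → −∞.

Unbounded — the objective can decrease without bound over the feasible region.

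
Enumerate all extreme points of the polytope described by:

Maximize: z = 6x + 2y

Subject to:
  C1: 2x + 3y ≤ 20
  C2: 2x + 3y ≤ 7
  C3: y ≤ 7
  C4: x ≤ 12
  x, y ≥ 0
Each vertex is the intersection of two constraint boundaries that also satisfies all remaining constraints:
  x = 0 and y = 0 → (0, 0)
  2x + 3y = 7 and y = 0 → (3.5, 0)
  2x + 3y = 7 and x = 0 → (0, 2.333)

Vertices: (0, 0), (3.5, 0), (0, 2.333)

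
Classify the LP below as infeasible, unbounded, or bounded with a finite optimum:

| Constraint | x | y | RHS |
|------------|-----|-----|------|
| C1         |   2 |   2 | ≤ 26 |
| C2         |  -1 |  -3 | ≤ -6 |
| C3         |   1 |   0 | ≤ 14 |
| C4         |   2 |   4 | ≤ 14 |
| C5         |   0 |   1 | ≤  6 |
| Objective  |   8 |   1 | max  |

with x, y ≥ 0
The point (7, 0) satisfies every constraint, so the LP is feasible; the constraints give x ≤ 14 and y ≤ 6, which with x, y ≥ 0 keep the feasible region inside a bounded box. A feasible, bounded LP attains a finite optimum at a vertex.

Bounded optimum: z* = 56 at (7, 0).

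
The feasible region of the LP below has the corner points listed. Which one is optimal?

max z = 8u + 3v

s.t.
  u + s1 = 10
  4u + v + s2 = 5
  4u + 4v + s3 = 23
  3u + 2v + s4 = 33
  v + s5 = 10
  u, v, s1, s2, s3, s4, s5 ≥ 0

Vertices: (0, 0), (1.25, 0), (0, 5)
Evaluating z = 8u + 3v at each vertex:
  (0, 0): z = 0
  (1.25, 0): z = 10
  (0, 5): z = 15

The largest value is z = 15, attained at (0, 5).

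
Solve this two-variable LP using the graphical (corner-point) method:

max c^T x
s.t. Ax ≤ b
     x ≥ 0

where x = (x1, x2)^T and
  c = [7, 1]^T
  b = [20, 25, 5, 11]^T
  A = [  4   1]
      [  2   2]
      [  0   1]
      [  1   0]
Each vertex is the intersection of two constraint boundaries that also satisfies all remaining constraints:
  x1 = 0 and x2 = 0 → (0, 0)
  4x1 + x2 = 20 and x2 = 0 → (5, 0)
  4x1 + x2 = 20 and x2 = 5 → (3.75, 5)
  x2 = 5 and x1 = 0 → (0, 5)

Evaluating z = 7x1 + x2 at each vertex:
  (0, 0): z = 0
  (5, 0): z = 35
  (3.75, 5): z = 31.25
  (0, 5): z = 5

The maximum is at (5, 0) with z = 35.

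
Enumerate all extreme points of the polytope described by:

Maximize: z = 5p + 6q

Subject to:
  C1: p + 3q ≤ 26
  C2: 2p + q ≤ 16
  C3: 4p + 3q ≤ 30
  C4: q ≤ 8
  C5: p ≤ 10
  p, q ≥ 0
Each vertex is the intersection of two constraint boundaries that also satisfies all remaining constraints:
  p = 0 and q = 0 → (0, 0)
  4p + 3q = 30 and q = 0 → (7.5, 0)
  4p + 3q = 30 and q = 8 → (1.5, 8)
  q = 8 and p = 0 → (0, 8)

Vertices: (0, 0), (7.5, 0), (1.5, 8), (0, 8)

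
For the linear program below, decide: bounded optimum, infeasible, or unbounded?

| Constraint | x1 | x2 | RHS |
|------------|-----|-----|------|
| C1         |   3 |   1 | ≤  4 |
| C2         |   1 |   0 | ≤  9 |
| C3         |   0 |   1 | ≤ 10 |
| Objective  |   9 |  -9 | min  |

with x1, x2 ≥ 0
The point (0, 4) satisfies every constraint, so the LP is feasible; the constraints give x1 ≤ 9 and x2 ≤ 10, which with x1, x2 ≥ 0 keep the feasible region inside a bounded box. A feasible, bounded LP attains a finite optimum at a vertex.

Bounded optimum: z* = -36 at (0, 4).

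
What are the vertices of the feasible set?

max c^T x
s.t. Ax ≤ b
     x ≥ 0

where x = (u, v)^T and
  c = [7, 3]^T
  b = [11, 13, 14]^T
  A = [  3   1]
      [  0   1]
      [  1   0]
Each vertex is the intersection of two constraint boundaries that also satisfies all remaining constraints:
  u = 0 and v = 0 → (0, 0)
  3u + v = 11 and v = 0 → (3.667, 0)
  3u + v = 11 and u = 0 → (0, 11)

Vertices: (0, 0), (3.667, 0), (0, 11)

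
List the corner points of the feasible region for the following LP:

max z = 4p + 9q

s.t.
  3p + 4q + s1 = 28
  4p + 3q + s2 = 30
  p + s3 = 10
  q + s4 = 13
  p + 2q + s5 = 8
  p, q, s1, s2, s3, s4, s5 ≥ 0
Each vertex is the intersection of two constraint boundaries that also satisfies all remaining constraints:
  p = 0 and q = 0 → (0, 0)
  4p + 3q = 30 and q = 0 → (7.5, 0)
  4p + 3q = 30 and p + 2q = 8 → (7.2, 0.4)
  p + 2q = 8 and p = 0 → (0, 4)

Vertices: (0, 0), (7.5, 0), (7.2, 0.4), (0, 4)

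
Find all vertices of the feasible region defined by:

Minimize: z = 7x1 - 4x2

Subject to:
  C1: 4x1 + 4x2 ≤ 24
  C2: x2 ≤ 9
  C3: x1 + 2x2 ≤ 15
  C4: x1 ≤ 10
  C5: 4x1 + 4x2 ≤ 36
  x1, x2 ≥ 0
Each vertex is the intersection of two constraint boundaries that also satisfies all remaining constraints:
  x1 = 0 and x2 = 0 → (0, 0)
  4x1 + 4x2 = 24 and x2 = 0 → (6, 0)
  4x1 + 4x2 = 24 and x1 = 0 → (0, 6)

Vertices: (0, 0), (6, 0), (0, 6)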